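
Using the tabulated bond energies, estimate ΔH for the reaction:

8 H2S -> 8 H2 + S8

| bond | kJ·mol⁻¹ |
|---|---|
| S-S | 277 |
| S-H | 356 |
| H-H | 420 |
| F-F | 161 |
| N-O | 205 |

ΔH ≈ +120 kJ

Bonds broken (reactants):
  S-H: 16 × 356 = 5696
  Σ(broken) = 5696 kJ
Bonds formed (products):
  H-H: 8 × 420 = 3360
  S-S: 8 × 277 = 2216
  Σ(formed) = 5576 kJ
ΔH = Σ(broken) − Σ(formed) = 5696 − 5576 = +120 kJ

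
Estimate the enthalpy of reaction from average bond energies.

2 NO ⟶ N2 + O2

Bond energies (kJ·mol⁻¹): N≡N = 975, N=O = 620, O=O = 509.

Bonds broken (reactants):
  N=O: 2 × 620 = 1240
  Σ(broken) = 1240 kJ
Bonds formed (products):
  N≡N: 1 × 975 = 975
  O=O: 1 × 509 = 509
  Σ(formed) = 1484 kJ
ΔH = Σ(broken) − Σ(formed) = 1240 − 1484 = −244 kJ

ΔH ≈ −244 kJ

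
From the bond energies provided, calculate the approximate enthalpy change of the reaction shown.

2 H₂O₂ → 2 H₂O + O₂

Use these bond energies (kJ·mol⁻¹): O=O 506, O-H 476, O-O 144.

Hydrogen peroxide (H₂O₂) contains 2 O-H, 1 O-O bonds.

ΔH ≈ −218 kJ

Bonds broken (reactants):
  O-H: 4 × 476 = 1904
  O-O: 2 × 144 = 288
  Σ(broken) = 2192 kJ
Bonds formed (products):
  O-H: 4 × 476 = 1904
  O=O: 1 × 506 = 506
  Σ(formed) = 2410 kJ
ΔH = Σ(broken) − Σ(formed) = 2192 − 2410 = −218 kJ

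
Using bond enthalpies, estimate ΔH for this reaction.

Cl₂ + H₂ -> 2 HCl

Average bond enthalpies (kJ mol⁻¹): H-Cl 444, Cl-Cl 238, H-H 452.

ΔH ≈ −198 kJ

Bonds broken (reactants):
  Cl-Cl: 1 × 238 = 238
  H-H: 1 × 452 = 452
  Σ(broken) = 690 kJ
Bonds formed (products):
  H-Cl: 2 × 444 = 888
  Σ(formed) = 888 kJ
ΔH = Σ(broken) − Σ(formed) = 690 − 888 = −198 kJ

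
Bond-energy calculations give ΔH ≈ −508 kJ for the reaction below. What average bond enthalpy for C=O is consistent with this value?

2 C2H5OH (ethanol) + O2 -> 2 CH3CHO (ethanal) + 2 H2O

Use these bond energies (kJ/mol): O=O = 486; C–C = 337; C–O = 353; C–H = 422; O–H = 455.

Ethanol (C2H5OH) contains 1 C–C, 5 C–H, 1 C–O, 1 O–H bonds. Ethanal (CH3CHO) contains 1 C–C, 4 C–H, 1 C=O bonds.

Let D be the C=O bond energy.
Σ(broken) = 2×337 + 10×422 + 2×353 + 2×455 + 1×486 = 6996
Σ(formed) = 2×337 + 8×422 + 2×D + 4×455 = 5870 + 2D
ΔH = Σ(broken) − Σ(formed) = (6996) − (5870 + 2D) = +1126 − 2D
Setting this equal to −508 kJ gives 2D = 1634, so D = 817 kJ/mol.

D(C=O) ≈ 817 kJ/mol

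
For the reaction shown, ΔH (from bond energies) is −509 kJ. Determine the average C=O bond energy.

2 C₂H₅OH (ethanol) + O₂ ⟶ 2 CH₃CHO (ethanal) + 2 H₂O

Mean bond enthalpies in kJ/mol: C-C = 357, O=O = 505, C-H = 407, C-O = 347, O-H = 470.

D(C=O) ≈ 791 kJ/mol

Let D be the C=O bond energy.
Σ(broken) = 2×357 + 10×407 + 2×347 + 2×470 + 1×505 = 6923
Σ(formed) = 2×357 + 8×407 + 2×D + 4×470 = 5850 + 2D
ΔH = Σ(broken) − Σ(formed) = (6923) − (5850 + 2D) = +1073 − 2D
Setting this equal to −509 kJ gives 2D = 1582, so D = 791 kJ/mol.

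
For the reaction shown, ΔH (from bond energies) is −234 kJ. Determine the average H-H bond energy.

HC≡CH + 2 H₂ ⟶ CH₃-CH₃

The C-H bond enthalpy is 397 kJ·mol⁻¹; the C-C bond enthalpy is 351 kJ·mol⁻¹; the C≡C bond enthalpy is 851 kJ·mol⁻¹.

Let D be the H-H bond energy.
Σ(broken) = 1×851 + 2×397 + 2×D = 1645 + 2D
Σ(formed) = 1×351 + 6×397 = 2733
ΔH = Σ(broken) − Σ(formed) = (1645 + 2D) − (2733) = −1088 + 2D
Setting this equal to −234 kJ gives 2D = 854, so D = 427 kJ/mol.

D(H-H) ≈ 427 kJ/mol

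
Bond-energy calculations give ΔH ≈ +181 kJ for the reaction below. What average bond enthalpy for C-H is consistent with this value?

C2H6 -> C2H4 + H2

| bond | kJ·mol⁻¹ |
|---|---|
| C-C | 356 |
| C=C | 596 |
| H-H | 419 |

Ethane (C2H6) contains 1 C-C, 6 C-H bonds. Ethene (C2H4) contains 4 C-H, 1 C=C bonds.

Let D be the C-H bond energy.
Σ(broken) = 1×356 + 6×D = 356 + 6D
Σ(formed) = 4×D + 1×596 + 1×419 = 1015 + 4D
ΔH = Σ(broken) − Σ(formed) = (356 + 6D) − (1015 + 4D) = −659 + 2D
Setting this equal to +181 kJ gives 2D = 840, so D = 420 kJ/mol.

D(C-H) ≈ 420 kJ/mol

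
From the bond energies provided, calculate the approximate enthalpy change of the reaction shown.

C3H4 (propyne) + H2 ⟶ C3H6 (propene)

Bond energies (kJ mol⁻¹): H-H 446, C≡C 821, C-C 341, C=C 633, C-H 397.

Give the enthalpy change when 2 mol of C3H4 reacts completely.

ΔH = −320 kJ

Bonds broken (reactants):
  C≡C: 1 × 821 = 821
  C-C: 1 × 341 = 341
  C-H: 4 × 397 = 1588
  H-H: 1 × 446 = 446
  Σ(broken) = 3196 kJ
Bonds formed (products):
  C-C: 1 × 341 = 341
  C-H: 6 × 397 = 2382
  C=C: 1 × 633 = 633
  Σ(formed) = 3356 kJ
ΔH = Σ(broken) − Σ(formed) = 3196 − 3356 = −160 kJ
For 2× the reaction as written: 2 × (−160) = −320 kJ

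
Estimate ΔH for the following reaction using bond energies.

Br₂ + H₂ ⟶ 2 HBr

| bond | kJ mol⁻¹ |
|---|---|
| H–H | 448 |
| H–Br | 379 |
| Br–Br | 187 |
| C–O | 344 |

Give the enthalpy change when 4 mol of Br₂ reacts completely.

Bonds broken (reactants):
  Br–Br: 1 × 187 = 187
  H–H: 1 × 448 = 448
  Σ(broken) = 635 kJ
Bonds formed (products):
  H–Br: 2 × 379 = 758
  Σ(formed) = 758 kJ
ΔH = Σ(broken) − Σ(formed) = 635 − 758 = −123 kJ
For 4× the reaction as written: 4 × (−123) = −492 kJ

ΔH = −492 kJ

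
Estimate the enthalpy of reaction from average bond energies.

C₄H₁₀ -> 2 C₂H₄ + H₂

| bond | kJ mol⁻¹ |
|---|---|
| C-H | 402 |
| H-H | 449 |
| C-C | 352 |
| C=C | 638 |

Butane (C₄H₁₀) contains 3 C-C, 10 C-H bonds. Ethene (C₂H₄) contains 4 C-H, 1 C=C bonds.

ΔH ≈ +135 kJ

Bonds broken (reactants):
  C-C: 3 × 352 = 1056
  C-H: 10 × 402 = 4020
  Σ(broken) = 5076 kJ
Bonds formed (products):
  C-H: 8 × 402 = 3216
  C=C: 2 × 638 = 1276
  H-H: 1 × 449 = 449
  Σ(formed) = 4941 kJ
ΔH = Σ(broken) − Σ(formed) = 5076 − 4941 = +135 kJ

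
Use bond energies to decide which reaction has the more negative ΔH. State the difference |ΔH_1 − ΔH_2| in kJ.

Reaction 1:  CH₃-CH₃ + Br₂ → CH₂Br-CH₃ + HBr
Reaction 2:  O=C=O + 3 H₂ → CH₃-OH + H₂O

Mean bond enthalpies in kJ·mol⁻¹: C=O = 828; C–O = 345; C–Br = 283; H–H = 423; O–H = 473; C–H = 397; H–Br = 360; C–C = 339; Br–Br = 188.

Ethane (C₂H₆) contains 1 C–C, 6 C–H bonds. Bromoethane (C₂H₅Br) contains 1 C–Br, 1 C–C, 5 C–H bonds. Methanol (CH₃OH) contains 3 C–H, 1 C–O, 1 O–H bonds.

Reaction 1, by 28 kJ

Reaction 1:
  Bonds broken (reactants):
    Br–Br: 1 × 188 = 188
    C–C: 1 × 339 = 339
    C–H: 6 × 397 = 2382
    Σ(broken) = 2909 kJ
  Bonds formed (products):
    C–Br: 1 × 283 = 283
    C–C: 1 × 339 = 339
    C–H: 5 × 397 = 1985
    H–Br: 1 × 360 = 360
    Σ(formed) = 2967 kJ
  ΔH_1 = 2909 − 2967 = −58 kJ
Reaction 2:
  Bonds broken (reactants):
    C=O: 2 × 828 = 1656
    H–H: 3 × 423 = 1269
    Σ(broken) = 2925 kJ
  Bonds formed (products):
    C–H: 3 × 397 = 1191
    C–O: 1 × 345 = 345
    O–H: 3 × 473 = 1419
    Σ(formed) = 2955 kJ
  ΔH_2 = 2925 − 2955 = −30 kJ
ΔH_1 − ΔH_2 = −28 kJ, so reaction 1 has the more negative ΔH; |ΔH_1 − ΔH_2| = 28 kJ.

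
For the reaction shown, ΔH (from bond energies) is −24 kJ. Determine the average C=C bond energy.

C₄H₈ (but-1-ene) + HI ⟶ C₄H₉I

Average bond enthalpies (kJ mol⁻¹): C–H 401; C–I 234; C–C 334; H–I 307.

Let D be the C=C bond energy.
Σ(broken) = 2×334 + 8×401 + 1×D + 1×307 = 4183 + D
Σ(formed) = 3×334 + 9×401 + 1×234 = 4845
ΔH = Σ(broken) − Σ(formed) = (4183 + D) − (4845) = −662 + D
Setting this equal to −24 kJ gives D = 638 kJ/mol.

D(C=C) ≈ 638 kJ/mol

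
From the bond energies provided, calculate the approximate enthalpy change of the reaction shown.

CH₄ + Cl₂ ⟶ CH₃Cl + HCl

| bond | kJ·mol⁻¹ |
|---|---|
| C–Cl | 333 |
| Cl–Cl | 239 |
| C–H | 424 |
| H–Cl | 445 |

ΔH ≈ −115 kJ

Bonds broken (reactants):
  C–H: 4 × 424 = 1696
  Cl–Cl: 1 × 239 = 239
  Σ(broken) = 1935 kJ
Bonds formed (products):
  C–Cl: 1 × 333 = 333
  C–H: 3 × 424 = 1272
  H–Cl: 1 × 445 = 445
  Σ(formed) = 2050 kJ
ΔH = Σ(broken) − Σ(formed) = 1935 − 2050 = −115 kJ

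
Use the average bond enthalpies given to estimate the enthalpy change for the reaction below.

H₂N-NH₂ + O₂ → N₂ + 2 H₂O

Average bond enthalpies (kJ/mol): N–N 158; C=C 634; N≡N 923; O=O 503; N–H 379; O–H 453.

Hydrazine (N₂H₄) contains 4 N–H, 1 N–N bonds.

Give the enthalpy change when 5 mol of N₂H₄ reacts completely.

ΔH = −2790 kJ

Bonds broken (reactants):
  N–H: 4 × 379 = 1516
  N–N: 1 × 158 = 158
  O=O: 1 × 503 = 503
  Σ(broken) = 2177 kJ
Bonds formed (products):
  N≡N: 1 × 923 = 923
  O–H: 4 × 453 = 1812
  Σ(formed) = 2735 kJ
ΔH = Σ(broken) − Σ(formed) = 2177 − 2735 = −558 kJ
For 5× the reaction as written: 5 × (−558) = −2790 kJ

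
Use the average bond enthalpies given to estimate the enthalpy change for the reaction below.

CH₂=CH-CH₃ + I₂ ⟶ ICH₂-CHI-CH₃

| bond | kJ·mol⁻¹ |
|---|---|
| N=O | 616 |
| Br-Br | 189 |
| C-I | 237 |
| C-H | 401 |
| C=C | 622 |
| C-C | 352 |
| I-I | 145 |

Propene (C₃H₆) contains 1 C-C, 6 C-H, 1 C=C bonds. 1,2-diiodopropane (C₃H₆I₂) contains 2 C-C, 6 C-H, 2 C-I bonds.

Bonds broken (reactants):
  C-C: 1 × 352 = 352
  C-H: 6 × 401 = 2406
  C=C: 1 × 622 = 622
  I-I: 1 × 145 = 145
  Σ(broken) = 3525 kJ
Bonds formed (products):
  C-C: 2 × 352 = 704
  C-H: 6 × 401 = 2406
  C-I: 2 × 237 = 474
  Σ(formed) = 3584 kJ
ΔH = Σ(broken) − Σ(formed) = 3525 − 3584 = −59 kJ

ΔH ≈ −59 kJ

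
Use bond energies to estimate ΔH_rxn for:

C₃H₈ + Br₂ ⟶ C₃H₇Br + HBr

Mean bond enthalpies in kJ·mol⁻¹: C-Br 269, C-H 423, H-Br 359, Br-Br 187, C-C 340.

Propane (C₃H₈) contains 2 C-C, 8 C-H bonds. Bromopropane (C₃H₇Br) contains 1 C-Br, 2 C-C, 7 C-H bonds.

Bonds broken (reactants):
  Br-Br: 1 × 187 = 187
  C-C: 2 × 340 = 680
  C-H: 8 × 423 = 3384
  Σ(broken) = 4251 kJ
Bonds formed (products):
  C-Br: 1 × 269 = 269
  C-C: 2 × 340 = 680
  C-H: 7 × 423 = 2961
  H-Br: 1 × 359 = 359
  Σ(formed) = 4269 kJ
ΔH = Σ(broken) − Σ(formed) = 4251 − 4269 = −18 kJ

ΔH ≈ −18 kJ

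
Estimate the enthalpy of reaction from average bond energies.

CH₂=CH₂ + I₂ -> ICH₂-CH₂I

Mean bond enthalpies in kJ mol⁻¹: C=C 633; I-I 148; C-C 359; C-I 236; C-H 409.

ΔH ≈ −50 kJ

Bonds broken (reactants):
  C-H: 4 × 409 = 1636
  C=C: 1 × 633 = 633
  I-I: 1 × 148 = 148
  Σ(broken) = 2417 kJ
Bonds formed (products):
  C-C: 1 × 359 = 359
  C-H: 4 × 409 = 1636
  C-I: 2 × 236 = 472
  Σ(formed) = 2467 kJ
ΔH = Σ(broken) − Σ(formed) = 2417 − 2467 = −50 kJ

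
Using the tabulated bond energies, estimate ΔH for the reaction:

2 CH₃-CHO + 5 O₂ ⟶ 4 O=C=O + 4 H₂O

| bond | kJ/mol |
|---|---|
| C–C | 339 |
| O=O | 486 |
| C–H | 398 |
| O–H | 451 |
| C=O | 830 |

ΔH ≈ −2296 kJ

Bonds broken (reactants):
  C–C: 2 × 339 = 678
  C–H: 8 × 398 = 3184
  C=O: 2 × 830 = 1660
  O=O: 5 × 486 = 2430
  Σ(broken) = 7952 kJ
Bonds formed (products):
  C=O: 8 × 830 = 6640
  O–H: 8 × 451 = 3608
  Σ(formed) = 10248 kJ
ΔH = Σ(broken) − Σ(formed) = 7952 − 10248 = −2296 kJ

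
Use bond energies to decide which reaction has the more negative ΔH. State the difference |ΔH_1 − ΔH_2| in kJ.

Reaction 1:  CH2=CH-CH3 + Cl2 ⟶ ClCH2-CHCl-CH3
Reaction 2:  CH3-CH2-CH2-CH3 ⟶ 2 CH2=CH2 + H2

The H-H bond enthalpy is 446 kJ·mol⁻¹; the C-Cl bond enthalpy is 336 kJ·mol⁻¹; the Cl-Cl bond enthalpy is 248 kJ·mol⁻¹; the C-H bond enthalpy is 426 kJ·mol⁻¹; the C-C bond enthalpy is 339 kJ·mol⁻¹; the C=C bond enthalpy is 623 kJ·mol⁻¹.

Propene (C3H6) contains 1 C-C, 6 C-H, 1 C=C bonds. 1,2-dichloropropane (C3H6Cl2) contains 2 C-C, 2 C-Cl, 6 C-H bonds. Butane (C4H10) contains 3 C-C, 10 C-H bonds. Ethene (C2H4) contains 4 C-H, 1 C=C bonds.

Reaction 1, by 317 kJ

Reaction 1:
  Bonds broken (reactants):
    C-C: 1 × 339 = 339
    C-H: 6 × 426 = 2556
    C=C: 1 × 623 = 623
    Cl-Cl: 1 × 248 = 248
    Σ(broken) = 3766 kJ
  Bonds formed (products):
    C-C: 2 × 339 = 678
    C-Cl: 2 × 336 = 672
    C-H: 6 × 426 = 2556
    Σ(formed) = 3906 kJ
  ΔH_1 = 3766 − 3906 = −140 kJ
Reaction 2:
  Bonds broken (reactants):
    C-C: 3 × 339 = 1017
    C-H: 10 × 426 = 4260
    Σ(broken) = 5277 kJ
  Bonds formed (products):
    C-H: 8 × 426 = 3408
    C=C: 2 × 623 = 1246
    H-H: 1 × 446 = 446
    Σ(formed) = 5100 kJ
  ΔH_2 = 5277 − 5100 = +177 kJ
ΔH_1 − ΔH_2 = −317 kJ, so reaction 1 has the more negative ΔH; |ΔH_1 − ΔH_2| = 317 kJ.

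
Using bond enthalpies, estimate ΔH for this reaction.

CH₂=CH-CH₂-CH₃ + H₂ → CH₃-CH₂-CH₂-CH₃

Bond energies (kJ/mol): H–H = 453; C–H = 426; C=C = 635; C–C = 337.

ΔH ≈ −101 kJ

Bonds broken (reactants):
  C–C: 2 × 337 = 674
  C–H: 8 × 426 = 3408
  C=C: 1 × 635 = 635
  H–H: 1 × 453 = 453
  Σ(broken) = 5170 kJ
Bonds formed (products):
  C–C: 3 × 337 = 1011
  C–H: 10 × 426 = 4260
  Σ(formed) = 5271 kJ
ΔH = Σ(broken) − Σ(formed) = 5170 − 5271 = −101 kJ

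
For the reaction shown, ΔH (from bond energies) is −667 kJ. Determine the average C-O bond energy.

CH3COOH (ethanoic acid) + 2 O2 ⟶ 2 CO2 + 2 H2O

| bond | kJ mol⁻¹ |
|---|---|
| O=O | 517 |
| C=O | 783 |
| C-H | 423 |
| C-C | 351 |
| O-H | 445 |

Let D be the C-O bond energy.
Σ(broken) = 1×351 + 3×423 + 1×D + 1×783 + 1×445 + 2×517 = 3882 + D
Σ(formed) = 4×783 + 4×445 = 4912
ΔH = Σ(broken) − Σ(formed) = (3882 + D) − (4912) = −1030 + D
Setting this equal to −667 kJ gives D = 363 kJ/mol.

D(C-O) ≈ 363 kJ/mol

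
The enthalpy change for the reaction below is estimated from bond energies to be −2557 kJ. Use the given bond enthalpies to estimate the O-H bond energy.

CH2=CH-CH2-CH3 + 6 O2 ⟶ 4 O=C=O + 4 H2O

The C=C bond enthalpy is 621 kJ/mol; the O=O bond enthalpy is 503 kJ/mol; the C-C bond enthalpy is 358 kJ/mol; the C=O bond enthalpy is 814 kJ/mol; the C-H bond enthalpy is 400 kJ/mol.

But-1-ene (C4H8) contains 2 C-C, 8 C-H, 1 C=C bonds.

D(O-H) ≈ 450 kJ/mol

Let D be the O-H bond energy.
Σ(broken) = 2×358 + 8×400 + 1×621 + 6×503 = 7555
Σ(formed) = 8×814 + 8×D = 6512 + 8D
ΔH = Σ(broken) − Σ(formed) = (7555) − (6512 + 8D) = +1043 − 8D
Setting this equal to −2557 kJ gives 8D = 3600, so D = 450 kJ/mol.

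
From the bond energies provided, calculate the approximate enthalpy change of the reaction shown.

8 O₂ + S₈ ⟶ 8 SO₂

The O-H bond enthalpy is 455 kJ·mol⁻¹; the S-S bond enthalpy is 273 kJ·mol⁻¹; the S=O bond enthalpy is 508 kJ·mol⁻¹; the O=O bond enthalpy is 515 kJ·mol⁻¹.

ΔH ≈ −1824 kJ

Bonds broken (reactants):
  O=O: 8 × 515 = 4120
  S-S: 8 × 273 = 2184
  Σ(broken) = 6304 kJ
Bonds formed (products):
  S=O: 16 × 508 = 8128
  Σ(formed) = 8128 kJ
ΔH = Σ(broken) − Σ(formed) = 6304 − 8128 = −1824 kJ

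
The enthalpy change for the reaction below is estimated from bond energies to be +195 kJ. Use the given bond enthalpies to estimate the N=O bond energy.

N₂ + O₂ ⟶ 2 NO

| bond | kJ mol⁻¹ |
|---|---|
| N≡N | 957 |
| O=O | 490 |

D(N=O) ≈ 626 kJ/mol

Let D be the N=O bond energy.
Σ(broken) = 1×957 + 1×490 = 1447
Σ(formed) = 2×D = 2D
ΔH = Σ(broken) − Σ(formed) = (1447) − (2D) = +1447 − 2D
Setting this equal to +195 kJ gives 2D = 1252, so D = 626 kJ/mol.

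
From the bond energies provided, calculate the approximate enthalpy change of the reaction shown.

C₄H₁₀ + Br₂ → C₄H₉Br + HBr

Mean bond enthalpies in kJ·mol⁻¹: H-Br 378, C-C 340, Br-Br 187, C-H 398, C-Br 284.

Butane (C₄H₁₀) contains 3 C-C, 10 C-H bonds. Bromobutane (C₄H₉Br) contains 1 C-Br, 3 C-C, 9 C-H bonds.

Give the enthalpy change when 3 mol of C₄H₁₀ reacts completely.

Bonds broken (reactants):
  Br-Br: 1 × 187 = 187
  C-C: 3 × 340 = 1020
  C-H: 10 × 398 = 3980
  Σ(broken) = 5187 kJ
Bonds formed (products):
  C-Br: 1 × 284 = 284
  C-C: 3 × 340 = 1020
  C-H: 9 × 398 = 3582
  H-Br: 1 × 378 = 378
  Σ(formed) = 5264 kJ
ΔH = Σ(broken) − Σ(formed) = 5187 − 5264 = −77 kJ
For 3× the reaction as written: 3 × (−77) = −231 kJ

ΔH = −231 kJ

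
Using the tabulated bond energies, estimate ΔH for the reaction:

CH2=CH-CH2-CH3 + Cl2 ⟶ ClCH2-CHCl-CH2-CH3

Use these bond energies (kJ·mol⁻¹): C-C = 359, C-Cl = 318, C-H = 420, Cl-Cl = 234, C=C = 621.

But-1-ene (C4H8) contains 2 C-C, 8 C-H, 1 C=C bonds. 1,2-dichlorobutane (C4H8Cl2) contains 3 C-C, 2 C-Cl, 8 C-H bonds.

ΔH ≈ −140 kJ

Bonds broken (reactants):
  C-C: 2 × 359 = 718
  C-H: 8 × 420 = 3360
  C=C: 1 × 621 = 621
  Cl-Cl: 1 × 234 = 234
  Σ(broken) = 4933 kJ
Bonds formed (products):
  C-C: 3 × 359 = 1077
  C-Cl: 2 × 318 = 636
  C-H: 8 × 420 = 3360
  Σ(formed) = 5073 kJ
ΔH = Σ(broken) − Σ(formed) = 4933 − 5073 = −140 kJ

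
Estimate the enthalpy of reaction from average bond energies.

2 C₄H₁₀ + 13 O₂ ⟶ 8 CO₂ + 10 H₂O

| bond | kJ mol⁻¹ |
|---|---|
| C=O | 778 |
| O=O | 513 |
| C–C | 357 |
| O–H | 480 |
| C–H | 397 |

ΔH ≈ −5297 kJ

Bonds broken (reactants):
  C–C: 6 × 357 = 2142
  C–H: 20 × 397 = 7940
  O=O: 13 × 513 = 6669
  Σ(broken) = 16751 kJ
Bonds formed (products):
  C=O: 16 × 778 = 12448
  O–H: 20 × 480 = 9600
  Σ(formed) = 22048 kJ
ΔH = Σ(broken) − Σ(formed) = 16751 − 22048 = −5297 kJ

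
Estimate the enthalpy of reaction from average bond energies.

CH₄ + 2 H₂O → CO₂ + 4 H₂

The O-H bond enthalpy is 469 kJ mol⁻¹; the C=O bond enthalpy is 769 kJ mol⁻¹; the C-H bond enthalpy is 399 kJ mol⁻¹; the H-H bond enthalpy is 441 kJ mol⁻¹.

ΔH ≈ +170 kJ

Bonds broken (reactants):
  C-H: 4 × 399 = 1596
  O-H: 4 × 469 = 1876
  Σ(broken) = 3472 kJ
Bonds formed (products):
  C=O: 2 × 769 = 1538
  H-H: 4 × 441 = 1764
  Σ(formed) = 3302 kJ
ΔH = Σ(broken) − Σ(formed) = 3472 − 3302 = +170 kJ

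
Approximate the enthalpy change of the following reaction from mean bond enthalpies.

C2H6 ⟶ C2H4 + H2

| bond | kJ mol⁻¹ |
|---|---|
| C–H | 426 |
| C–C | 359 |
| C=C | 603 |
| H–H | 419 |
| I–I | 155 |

Bonds broken (reactants):
  C–C: 1 × 359 = 359
  C–H: 6 × 426 = 2556
  Σ(broken) = 2915 kJ
Bonds formed (products):
  C–H: 4 × 426 = 1704
  C=C: 1 × 603 = 603
  H–H: 1 × 419 = 419
  Σ(formed) = 2726 kJ
ΔH = Σ(broken) − Σ(formed) = 2915 − 2726 = +189 kJ

ΔH ≈ +189 kJ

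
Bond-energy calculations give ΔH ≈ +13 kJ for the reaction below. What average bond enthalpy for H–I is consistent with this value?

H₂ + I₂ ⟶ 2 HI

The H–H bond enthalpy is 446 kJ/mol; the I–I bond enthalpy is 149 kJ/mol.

Let D be the H–I bond energy.
Σ(broken) = 1×446 + 1×149 = 595
Σ(formed) = 2×D = 2D
ΔH = Σ(broken) − Σ(formed) = (595) − (2D) = +595 − 2D
Setting this equal to +13 kJ gives 2D = 582, so D = 291 kJ/mol.

D(H–I) ≈ 291 kJ/mol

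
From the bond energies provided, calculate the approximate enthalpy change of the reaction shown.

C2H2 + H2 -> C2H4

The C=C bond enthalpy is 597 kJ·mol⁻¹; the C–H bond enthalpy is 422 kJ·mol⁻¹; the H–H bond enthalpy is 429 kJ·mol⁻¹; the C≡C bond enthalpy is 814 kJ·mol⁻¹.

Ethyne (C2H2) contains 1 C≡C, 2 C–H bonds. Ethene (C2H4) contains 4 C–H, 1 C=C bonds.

Bonds broken (reactants):
  C≡C: 1 × 814 = 814
  C–H: 2 × 422 = 844
  H–H: 1 × 429 = 429
  Σ(broken) = 2087 kJ
Bonds formed (products):
  C–H: 4 × 422 = 1688
  C=C: 1 × 597 = 597
  Σ(formed) = 2285 kJ
ΔH = Σ(broken) − Σ(formed) = 2087 − 2285 = −198 kJ

ΔH ≈ −198 kJ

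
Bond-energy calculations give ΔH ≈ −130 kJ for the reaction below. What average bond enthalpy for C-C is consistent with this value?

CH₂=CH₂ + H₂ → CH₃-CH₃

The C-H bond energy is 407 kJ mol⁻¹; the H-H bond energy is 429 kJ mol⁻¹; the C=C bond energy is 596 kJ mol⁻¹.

D(C-C) ≈ 341 kJ/mol

Let D be the C-C bond energy.
Σ(broken) = 4×407 + 1×596 + 1×429 = 2653
Σ(formed) = 1×D + 6×407 = 2442 + D
ΔH = Σ(broken) − Σ(formed) = (2653) − (2442 + D) = +211 − D
Setting this equal to −130 kJ gives D = 341 kJ/mol.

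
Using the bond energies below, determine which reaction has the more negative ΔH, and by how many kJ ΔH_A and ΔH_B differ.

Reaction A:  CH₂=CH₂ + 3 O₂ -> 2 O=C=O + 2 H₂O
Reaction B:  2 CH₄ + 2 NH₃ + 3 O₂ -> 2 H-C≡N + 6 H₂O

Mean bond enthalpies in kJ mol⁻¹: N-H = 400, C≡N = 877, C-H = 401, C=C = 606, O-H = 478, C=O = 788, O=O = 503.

Reaction A:
  Bonds broken (reactants):
    C-H: 4 × 401 = 1604
    C=C: 1 × 606 = 606
    O=O: 3 × 503 = 1509
    Σ(broken) = 3719 kJ
  Bonds formed (products):
    C=O: 4 × 788 = 3152
    O-H: 4 × 478 = 1912
    Σ(formed) = 5064 kJ
  ΔH_A = 3719 − 5064 = −1345 kJ
Reaction B:
  Bonds broken (reactants):
    C-H: 8 × 401 = 3208
    N-H: 6 × 400 = 2400
    O=O: 3 × 503 = 1509
    Σ(broken) = 7117 kJ
  Bonds formed (products):
    C≡N: 2 × 877 = 1754
    C-H: 2 × 401 = 802
    O-H: 12 × 478 = 5736
    Σ(formed) = 8292 kJ
  ΔH_B = 7117 − 8292 = −1175 kJ
ΔH_A − ΔH_B = −170 kJ, so reaction A has the more negative ΔH; |ΔH_A − ΔH_B| = 170 kJ.

Reaction A, by 170 kJ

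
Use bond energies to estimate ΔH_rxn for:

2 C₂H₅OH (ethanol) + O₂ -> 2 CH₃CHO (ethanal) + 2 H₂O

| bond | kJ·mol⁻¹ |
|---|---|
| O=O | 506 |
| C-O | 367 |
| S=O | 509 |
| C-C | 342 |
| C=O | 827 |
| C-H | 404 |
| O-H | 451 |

Bonds broken (reactants):
  C-C: 2 × 342 = 684
  C-H: 10 × 404 = 4040
  C-O: 2 × 367 = 734
  O-H: 2 × 451 = 902
  O=O: 1 × 506 = 506
  Σ(broken) = 6866 kJ
Bonds formed (products):
  C-C: 2 × 342 = 684
  C-H: 8 × 404 = 3232
  C=O: 2 × 827 = 1654
  O-H: 4 × 451 = 1804
  Σ(formed) = 7374 kJ
ΔH = Σ(broken) − Σ(formed) = 6866 − 7374 = −508 kJ

ΔH ≈ −508 kJ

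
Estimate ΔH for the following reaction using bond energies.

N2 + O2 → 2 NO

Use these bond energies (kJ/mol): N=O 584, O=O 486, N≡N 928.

ΔH ≈ +246 kJ

Bonds broken (reactants):
  N≡N: 1 × 928 = 928
  O=O: 1 × 486 = 486
  Σ(broken) = 1414 kJ
Bonds formed (products):
  N=O: 2 × 584 = 1168
  Σ(formed) = 1168 kJ
ΔH = Σ(broken) − Σ(formed) = 1414 − 1168 = +246 kJ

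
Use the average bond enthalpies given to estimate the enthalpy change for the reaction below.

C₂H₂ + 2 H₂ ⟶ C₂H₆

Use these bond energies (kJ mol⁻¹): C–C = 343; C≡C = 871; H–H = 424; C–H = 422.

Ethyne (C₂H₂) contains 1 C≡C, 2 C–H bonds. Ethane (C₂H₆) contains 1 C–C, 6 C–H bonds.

ΔH ≈ −312 kJ

Bonds broken (reactants):
  C≡C: 1 × 871 = 871
  C–H: 2 × 422 = 844
  H–H: 2 × 424 = 848
  Σ(broken) = 2563 kJ
Bonds formed (products):
  C–C: 1 × 343 = 343
  C–H: 6 × 422 = 2532
  Σ(formed) = 2875 kJ
ΔH = Σ(broken) − Σ(formed) = 2563 − 2875 = −312 kJ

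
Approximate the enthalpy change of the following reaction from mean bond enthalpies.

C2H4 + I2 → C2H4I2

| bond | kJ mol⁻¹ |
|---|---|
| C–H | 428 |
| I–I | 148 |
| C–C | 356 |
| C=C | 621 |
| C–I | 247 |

Bonds broken (reactants):
  C–H: 4 × 428 = 1712
  C=C: 1 × 621 = 621
  I–I: 1 × 148 = 148
  Σ(broken) = 2481 kJ
Bonds formed (products):
  C–C: 1 × 356 = 356
  C–H: 4 × 428 = 1712
  C–I: 2 × 247 = 494
  Σ(formed) = 2562 kJ
ΔH = Σ(broken) − Σ(formed) = 2481 − 2562 = −81 kJ

ΔH ≈ −81 kJ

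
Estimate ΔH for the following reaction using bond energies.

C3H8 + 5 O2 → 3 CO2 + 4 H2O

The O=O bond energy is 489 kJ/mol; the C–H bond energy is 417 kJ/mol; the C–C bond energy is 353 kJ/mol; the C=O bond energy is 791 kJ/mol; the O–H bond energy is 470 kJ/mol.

Bonds broken (reactants):
  C–C: 2 × 353 = 706
  C–H: 8 × 417 = 3336
  O=O: 5 × 489 = 2445
  Σ(broken) = 6487 kJ
Bonds formed (products):
  C=O: 6 × 791 = 4746
  O–H: 8 × 470 = 3760
  Σ(formed) = 8506 kJ
ΔH = Σ(broken) − Σ(formed) = 6487 − 8506 = −2019 kJ

ΔH ≈ −2019 kJ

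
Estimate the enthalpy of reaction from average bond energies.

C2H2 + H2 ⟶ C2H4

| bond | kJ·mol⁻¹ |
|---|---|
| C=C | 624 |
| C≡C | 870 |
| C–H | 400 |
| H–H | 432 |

ΔH ≈ −122 kJ

Bonds broken (reactants):
  C≡C: 1 × 870 = 870
  C–H: 2 × 400 = 800
  H–H: 1 × 432 = 432
  Σ(broken) = 2102 kJ
Bonds formed (products):
  C–H: 4 × 400 = 1600
  C=C: 1 × 624 = 624
  Σ(formed) = 2224 kJ
ΔH = Σ(broken) − Σ(formed) = 2102 − 2224 = −122 kJ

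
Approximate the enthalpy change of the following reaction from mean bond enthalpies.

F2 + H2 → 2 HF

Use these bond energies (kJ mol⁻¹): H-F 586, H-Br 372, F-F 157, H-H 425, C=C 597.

ΔH ≈ −590 kJ

Bonds broken (reactants):
  F-F: 1 × 157 = 157
  H-H: 1 × 425 = 425
  Σ(broken) = 582 kJ
Bonds formed (products):
  H-F: 2 × 586 = 1172
  Σ(formed) = 1172 kJ
ΔH = Σ(broken) − Σ(formed) = 582 − 1172 = −590 kJ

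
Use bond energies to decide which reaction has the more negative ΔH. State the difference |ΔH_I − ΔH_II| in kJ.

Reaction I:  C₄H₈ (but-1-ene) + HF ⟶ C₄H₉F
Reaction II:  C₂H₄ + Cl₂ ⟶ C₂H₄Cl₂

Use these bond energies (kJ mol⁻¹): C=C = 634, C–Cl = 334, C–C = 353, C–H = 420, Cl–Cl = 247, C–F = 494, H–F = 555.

Reaction II, by 62 kJ

Reaction I:
  Bonds broken (reactants):
    C–C: 2 × 353 = 706
    C–H: 8 × 420 = 3360
    C=C: 1 × 634 = 634
    H–F: 1 × 555 = 555
    Σ(broken) = 5255 kJ
  Bonds formed (products):
    C–C: 3 × 353 = 1059
    C–F: 1 × 494 = 494
    C–H: 9 × 420 = 3780
    Σ(formed) = 5333 kJ
  ΔH_I = 5255 − 5333 = −78 kJ
Reaction II:
  Bonds broken (reactants):
    C–H: 4 × 420 = 1680
    C=C: 1 × 634 = 634
    Cl–Cl: 1 × 247 = 247
    Σ(broken) = 2561 kJ
  Bonds formed (products):
    C–C: 1 × 353 = 353
    C–Cl: 2 × 334 = 668
    C–H: 4 × 420 = 1680
    Σ(formed) = 2701 kJ
  ΔH_II = 2561 − 2701 = −140 kJ
ΔH_I − ΔH_II = +62 kJ, so reaction II has the more negative ΔH; |ΔH_I − ΔH_II| = 62 kJ.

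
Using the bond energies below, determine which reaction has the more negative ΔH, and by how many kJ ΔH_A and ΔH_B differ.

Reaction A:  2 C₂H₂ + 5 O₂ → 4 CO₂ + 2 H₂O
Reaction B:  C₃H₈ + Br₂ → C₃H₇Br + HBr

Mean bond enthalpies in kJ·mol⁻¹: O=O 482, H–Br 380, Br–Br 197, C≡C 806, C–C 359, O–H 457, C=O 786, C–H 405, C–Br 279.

Reaction A, by 2417 kJ

Reaction A:
  Bonds broken (reactants):
    C≡C: 2 × 806 = 1612
    C–H: 4 × 405 = 1620
    O=O: 5 × 482 = 2410
    Σ(broken) = 5642 kJ
  Bonds formed (products):
    C=O: 8 × 786 = 6288
    O–H: 4 × 457 = 1828
    Σ(formed) = 8116 kJ
  ΔH_A = 5642 − 8116 = −2474 kJ
Reaction B:
  Bonds broken (reactants):
    Br–Br: 1 × 197 = 197
    C–C: 2 × 359 = 718
    C–H: 8 × 405 = 3240
    Σ(broken) = 4155 kJ
  Bonds formed (products):
    C–Br: 1 × 279 = 279
    C–C: 2 × 359 = 718
    C–H: 7 × 405 = 2835
    H–Br: 1 × 380 = 380
    Σ(formed) = 4212 kJ
  ΔH_B = 4155 − 4212 = −57 kJ
ΔH_A − ΔH_B = −2417 kJ, so reaction A has the more negative ΔH; |ΔH_A − ΔH_B| = 2417 kJ.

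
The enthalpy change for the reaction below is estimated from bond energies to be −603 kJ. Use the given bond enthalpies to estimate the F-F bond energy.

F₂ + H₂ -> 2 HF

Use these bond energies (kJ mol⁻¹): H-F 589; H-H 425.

D(F-F) ≈ 150 kJ/mol

Let D be the F-F bond energy.
Σ(broken) = 1×D + 1×425 = 425 + D
Σ(formed) = 2×589 = 1178
ΔH = Σ(broken) − Σ(formed) = (425 + D) − (1178) = −753 + D
Setting this equal to −603 kJ gives D = 150 kJ/mol.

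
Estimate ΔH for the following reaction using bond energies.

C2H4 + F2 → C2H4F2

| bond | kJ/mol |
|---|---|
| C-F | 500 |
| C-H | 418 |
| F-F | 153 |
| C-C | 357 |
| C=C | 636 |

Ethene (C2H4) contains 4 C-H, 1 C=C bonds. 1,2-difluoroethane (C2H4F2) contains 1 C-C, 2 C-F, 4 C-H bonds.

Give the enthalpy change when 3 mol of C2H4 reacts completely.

Bonds broken (reactants):
  C-H: 4 × 418 = 1672
  C=C: 1 × 636 = 636
  F-F: 1 × 153 = 153
  Σ(broken) = 2461 kJ
Bonds formed (products):
  C-C: 1 × 357 = 357
  C-F: 2 × 500 = 1000
  C-H: 4 × 418 = 1672
  Σ(formed) = 3029 kJ
ΔH = Σ(broken) − Σ(formed) = 2461 − 3029 = −568 kJ
For 3× the reaction as written: 3 × (−568) = −1704 kJ

ΔH = −1704 kJ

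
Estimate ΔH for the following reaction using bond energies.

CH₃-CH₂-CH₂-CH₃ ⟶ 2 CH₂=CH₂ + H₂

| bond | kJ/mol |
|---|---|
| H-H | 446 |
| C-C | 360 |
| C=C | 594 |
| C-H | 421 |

ΔH ≈ +288 kJ

Bonds broken (reactants):
  C-C: 3 × 360 = 1080
  C-H: 10 × 421 = 4210
  Σ(broken) = 5290 kJ
Bonds formed (products):
  C-H: 8 × 421 = 3368
  C=C: 2 × 594 = 1188
  H-H: 1 × 446 = 446
  Σ(formed) = 5002 kJ
ΔH = Σ(broken) − Σ(formed) = 5290 − 5002 = +288 kJ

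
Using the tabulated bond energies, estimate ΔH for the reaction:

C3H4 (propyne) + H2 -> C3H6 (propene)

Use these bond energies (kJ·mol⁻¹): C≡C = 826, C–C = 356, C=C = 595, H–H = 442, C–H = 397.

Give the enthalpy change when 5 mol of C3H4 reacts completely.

ΔH = −605 kJ

Bonds broken (reactants):
  C≡C: 1 × 826 = 826
  C–C: 1 × 356 = 356
  C–H: 4 × 397 = 1588
  H–H: 1 × 442 = 442
  Σ(broken) = 3212 kJ
Bonds formed (products):
  C–C: 1 × 356 = 356
  C–H: 6 × 397 = 2382
  C=C: 1 × 595 = 595
  Σ(formed) = 3333 kJ
ΔH = Σ(broken) − Σ(formed) = 3212 − 3333 = −121 kJ
For 5× the reaction as written: 5 × (−121) = −605 kJ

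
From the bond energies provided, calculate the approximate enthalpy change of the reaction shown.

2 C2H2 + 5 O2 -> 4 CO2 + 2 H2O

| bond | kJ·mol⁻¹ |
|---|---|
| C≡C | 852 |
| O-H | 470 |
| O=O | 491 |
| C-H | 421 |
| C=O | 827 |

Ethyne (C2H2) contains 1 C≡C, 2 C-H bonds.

ΔH ≈ −2653 kJ

Bonds broken (reactants):
  C≡C: 2 × 852 = 1704
  C-H: 4 × 421 = 1684
  O=O: 5 × 491 = 2455
  Σ(broken) = 5843 kJ
Bonds formed (products):
  C=O: 8 × 827 = 6616
  O-H: 4 × 470 = 1880
  Σ(formed) = 8496 kJ
ΔH = Σ(broken) − Σ(formed) = 5843 − 8496 = −2653 kJ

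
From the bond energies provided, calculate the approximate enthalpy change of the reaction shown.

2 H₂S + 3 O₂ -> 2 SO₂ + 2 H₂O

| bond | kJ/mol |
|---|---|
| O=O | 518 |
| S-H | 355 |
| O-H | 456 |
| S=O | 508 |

ΔH ≈ −882 kJ

Bonds broken (reactants):
  O=O: 3 × 518 = 1554
  S-H: 4 × 355 = 1420
  Σ(broken) = 2974 kJ
Bonds formed (products):
  O-H: 4 × 456 = 1824
  S=O: 4 × 508 = 2032
  Σ(formed) = 3856 kJ
ΔH = Σ(broken) − Σ(formed) = 2974 − 3856 = −882 kJ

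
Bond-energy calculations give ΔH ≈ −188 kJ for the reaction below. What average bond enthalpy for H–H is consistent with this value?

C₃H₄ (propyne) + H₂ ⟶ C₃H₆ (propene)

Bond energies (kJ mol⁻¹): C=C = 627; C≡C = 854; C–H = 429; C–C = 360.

Let D be the H–H bond energy.
Σ(broken) = 1×854 + 1×360 + 4×429 + 1×D = 2930 + D
Σ(formed) = 1×360 + 6×429 + 1×627 = 3561
ΔH = Σ(broken) − Σ(formed) = (2930 + D) − (3561) = −631 + D
Setting this equal to −188 kJ gives D = 443 kJ/mol.

D(H–H) ≈ 443 kJ/mol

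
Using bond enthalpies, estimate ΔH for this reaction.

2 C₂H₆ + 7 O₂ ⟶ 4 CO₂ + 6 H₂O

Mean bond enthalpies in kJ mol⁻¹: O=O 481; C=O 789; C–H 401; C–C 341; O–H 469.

Bonds broken (reactants):
  C–C: 2 × 341 = 682
  C–H: 12 × 401 = 4812
  O=O: 7 × 481 = 3367
  Σ(broken) = 8861 kJ
Bonds formed (products):
  C=O: 8 × 789 = 6312
  O–H: 12 × 469 = 5628
  Σ(formed) = 11940 kJ
ΔH = Σ(broken) − Σ(formed) = 8861 − 11940 = −3079 kJ

ΔH ≈ −3079 kJ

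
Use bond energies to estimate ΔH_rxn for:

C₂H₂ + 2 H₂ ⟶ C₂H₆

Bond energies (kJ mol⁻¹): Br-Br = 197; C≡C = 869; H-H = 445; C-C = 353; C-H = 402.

Bonds broken (reactants):
  C≡C: 1 × 869 = 869
  C-H: 2 × 402 = 804
  H-H: 2 × 445 = 890
  Σ(broken) = 2563 kJ
Bonds formed (products):
  C-C: 1 × 353 = 353
  C-H: 6 × 402 = 2412
  Σ(formed) = 2765 kJ
ΔH = Σ(broken) − Σ(formed) = 2563 − 2765 = −202 kJ

ΔH ≈ −202 kJ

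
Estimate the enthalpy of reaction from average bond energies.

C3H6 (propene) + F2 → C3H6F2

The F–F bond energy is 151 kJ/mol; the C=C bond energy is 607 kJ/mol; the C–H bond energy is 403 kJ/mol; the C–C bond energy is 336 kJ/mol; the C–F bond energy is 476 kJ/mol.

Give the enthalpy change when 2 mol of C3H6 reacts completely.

Bonds broken (reactants):
  C–C: 1 × 336 = 336
  C–H: 6 × 403 = 2418
  C=C: 1 × 607 = 607
  F–F: 1 × 151 = 151
  Σ(broken) = 3512 kJ
Bonds formed (products):
  C–C: 2 × 336 = 672
  C–F: 2 × 476 = 952
  C–H: 6 × 403 = 2418
  Σ(formed) = 4042 kJ
ΔH = Σ(broken) − Σ(formed) = 3512 − 4042 = −530 kJ
For 2× the reaction as written: 2 × (−530) = −1060 kJ

ΔH = −1060 kJ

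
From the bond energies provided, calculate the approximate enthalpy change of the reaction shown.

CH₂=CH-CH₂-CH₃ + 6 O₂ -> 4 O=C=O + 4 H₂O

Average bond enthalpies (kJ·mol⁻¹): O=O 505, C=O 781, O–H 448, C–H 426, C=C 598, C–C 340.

Bonds broken (reactants):
  C–C: 2 × 340 = 680
  C–H: 8 × 426 = 3408
  C=C: 1 × 598 = 598
  O=O: 6 × 505 = 3030
  Σ(broken) = 7716 kJ
Bonds formed (products):
  C=O: 8 × 781 = 6248
  O–H: 8 × 448 = 3584
  Σ(formed) = 9832 kJ
ΔH = Σ(broken) − Σ(formed) = 7716 − 9832 = −2116 kJ

ΔH ≈ −2116 kJ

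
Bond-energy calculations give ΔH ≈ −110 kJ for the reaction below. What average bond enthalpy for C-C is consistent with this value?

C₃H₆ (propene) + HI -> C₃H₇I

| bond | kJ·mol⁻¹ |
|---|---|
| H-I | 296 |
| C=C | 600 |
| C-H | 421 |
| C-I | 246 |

Let D be the C-C bond energy.
Σ(broken) = 1×D + 6×421 + 1×600 + 1×296 = 3422 + D
Σ(formed) = 2×D + 7×421 + 1×246 = 3193 + 2D
ΔH = Σ(broken) − Σ(formed) = (3422 + D) − (3193 + 2D) = +229 − D
Setting this equal to −110 kJ gives D = 339 kJ/mol.

D(C-C) ≈ 339 kJ/mol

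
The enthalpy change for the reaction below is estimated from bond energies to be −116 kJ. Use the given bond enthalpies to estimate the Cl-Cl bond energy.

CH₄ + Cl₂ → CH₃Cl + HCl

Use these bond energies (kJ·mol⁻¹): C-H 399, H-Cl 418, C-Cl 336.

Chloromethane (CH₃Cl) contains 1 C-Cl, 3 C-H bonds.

D(Cl-Cl) ≈ 239 kJ/mol

Let D be the Cl-Cl bond energy.
Σ(broken) = 4×399 + 1×D = 1596 + D
Σ(formed) = 1×336 + 3×399 + 1×418 = 1951
ΔH = Σ(broken) − Σ(formed) = (1596 + D) − (1951) = −355 + D
Setting this equal to −116 kJ gives D = 239 kJ/mol.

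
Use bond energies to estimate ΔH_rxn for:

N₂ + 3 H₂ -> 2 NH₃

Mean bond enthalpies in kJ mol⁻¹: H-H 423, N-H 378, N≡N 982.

Bonds broken (reactants):
  H-H: 3 × 423 = 1269
  N≡N: 1 × 982 = 982
  Σ(broken) = 2251 kJ
Bonds formed (products):
  N-H: 6 × 378 = 2268
  Σ(formed) = 2268 kJ
ΔH = Σ(broken) − Σ(formed) = 2251 − 2268 = −17 kJ

ΔH ≈ −17 kJ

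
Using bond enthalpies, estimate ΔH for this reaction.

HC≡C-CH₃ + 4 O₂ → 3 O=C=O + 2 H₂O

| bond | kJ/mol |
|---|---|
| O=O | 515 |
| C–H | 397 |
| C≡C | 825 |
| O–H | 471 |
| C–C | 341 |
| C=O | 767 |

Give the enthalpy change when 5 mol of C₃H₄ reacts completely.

Bonds broken (reactants):
  C≡C: 1 × 825 = 825
  C–C: 1 × 341 = 341
  C–H: 4 × 397 = 1588
  O=O: 4 × 515 = 2060
  Σ(broken) = 4814 kJ
Bonds formed (products):
  C=O: 6 × 767 = 4602
  O–H: 4 × 471 = 1884
  Σ(formed) = 6486 kJ
ΔH = Σ(broken) − Σ(formed) = 4814 − 6486 = −1672 kJ
For 5× the reaction as written: 5 × (−1672) = −8360 kJ

ΔH = −8360 kJ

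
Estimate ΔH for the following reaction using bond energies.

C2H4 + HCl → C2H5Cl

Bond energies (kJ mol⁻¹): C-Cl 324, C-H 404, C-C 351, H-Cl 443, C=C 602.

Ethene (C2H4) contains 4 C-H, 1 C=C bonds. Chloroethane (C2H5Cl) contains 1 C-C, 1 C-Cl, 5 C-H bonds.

ΔH ≈ −34 kJ

Bonds broken (reactants):
  C-H: 4 × 404 = 1616
  C=C: 1 × 602 = 602
  H-Cl: 1 × 443 = 443
  Σ(broken) = 2661 kJ
Bonds formed (products):
  C-C: 1 × 351 = 351
  C-Cl: 1 × 324 = 324
  C-H: 5 × 404 = 2020
  Σ(formed) = 2695 kJ
ΔH = Σ(broken) − Σ(formed) = 2661 − 2695 = −34 kJ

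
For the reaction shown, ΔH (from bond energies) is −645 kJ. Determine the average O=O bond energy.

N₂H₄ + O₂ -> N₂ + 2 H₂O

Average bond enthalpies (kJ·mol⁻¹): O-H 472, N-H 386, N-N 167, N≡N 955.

Let D be the O=O bond energy.
Σ(broken) = 4×386 + 1×167 + 1×D = 1711 + D
Σ(formed) = 1×955 + 4×472 = 2843
ΔH = Σ(broken) − Σ(formed) = (1711 + D) − (2843) = −1132 + D
Setting this equal to −645 kJ gives D = 487 kJ/mol.

D(O=O) ≈ 487 kJ/mol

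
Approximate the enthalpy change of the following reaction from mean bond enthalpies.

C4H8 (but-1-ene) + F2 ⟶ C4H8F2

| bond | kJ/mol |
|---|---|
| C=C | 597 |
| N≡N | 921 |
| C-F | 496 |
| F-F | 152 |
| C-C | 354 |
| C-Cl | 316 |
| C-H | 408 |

Bonds broken (reactants):
  C-C: 2 × 354 = 708
  C-H: 8 × 408 = 3264
  C=C: 1 × 597 = 597
  F-F: 1 × 152 = 152
  Σ(broken) = 4721 kJ
Bonds formed (products):
  C-C: 3 × 354 = 1062
  C-F: 2 × 496 = 992
  C-H: 8 × 408 = 3264
  Σ(formed) = 5318 kJ
ΔH = Σ(broken) − Σ(formed) = 4721 − 5318 = −597 kJ

ΔH ≈ −597 kJ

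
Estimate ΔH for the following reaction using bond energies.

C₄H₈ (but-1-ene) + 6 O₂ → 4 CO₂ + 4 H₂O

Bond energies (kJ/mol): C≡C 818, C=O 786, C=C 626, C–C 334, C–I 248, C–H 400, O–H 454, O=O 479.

ΔH ≈ −2552 kJ

Bonds broken (reactants):
  C–C: 2 × 334 = 668
  C–H: 8 × 400 = 3200
  C=C: 1 × 626 = 626
  O=O: 6 × 479 = 2874
  Σ(broken) = 7368 kJ
Bonds formed (products):
  C=O: 8 × 786 = 6288
  O–H: 8 × 454 = 3632
  Σ(formed) = 9920 kJ
ΔH = Σ(broken) − Σ(formed) = 7368 − 9920 = −2552 kJ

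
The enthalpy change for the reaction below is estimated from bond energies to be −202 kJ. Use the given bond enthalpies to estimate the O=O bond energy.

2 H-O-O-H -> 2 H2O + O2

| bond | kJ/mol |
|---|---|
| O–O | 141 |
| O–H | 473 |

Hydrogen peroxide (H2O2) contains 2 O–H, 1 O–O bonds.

D(O=O) ≈ 484 kJ/mol

Let D be the O=O bond energy.
Σ(broken) = 4×473 + 2×141 = 2174
Σ(formed) = 4×473 + 1×D = 1892 + D
ΔH = Σ(broken) − Σ(formed) = (2174) − (1892 + D) = +282 − D
Setting this equal to −202 kJ gives D = 484 kJ/mol.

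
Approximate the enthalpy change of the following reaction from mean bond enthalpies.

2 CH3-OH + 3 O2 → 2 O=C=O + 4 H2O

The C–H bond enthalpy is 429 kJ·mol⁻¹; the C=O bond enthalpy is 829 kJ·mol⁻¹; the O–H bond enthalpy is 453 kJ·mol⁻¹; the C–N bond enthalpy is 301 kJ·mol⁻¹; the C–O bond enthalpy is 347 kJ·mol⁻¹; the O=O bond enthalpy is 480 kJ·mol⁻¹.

Bonds broken (reactants):
  C–H: 6 × 429 = 2574
  C–O: 2 × 347 = 694
  O–H: 2 × 453 = 906
  O=O: 3 × 480 = 1440
  Σ(broken) = 5614 kJ
Bonds formed (products):
  C=O: 4 × 829 = 3316
  O–H: 8 × 453 = 3624
  Σ(formed) = 6940 kJ
ΔH = Σ(broken) − Σ(formed) = 5614 − 6940 = −1326 kJ

ΔH ≈ −1326 kJ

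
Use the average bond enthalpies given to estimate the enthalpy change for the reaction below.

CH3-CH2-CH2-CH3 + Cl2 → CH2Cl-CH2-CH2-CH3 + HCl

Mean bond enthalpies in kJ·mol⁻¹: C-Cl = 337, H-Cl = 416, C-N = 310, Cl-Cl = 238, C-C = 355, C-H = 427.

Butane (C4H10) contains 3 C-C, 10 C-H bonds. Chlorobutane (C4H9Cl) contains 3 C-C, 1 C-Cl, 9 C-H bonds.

Bonds broken (reactants):
  C-C: 3 × 355 = 1065
  C-H: 10 × 427 = 4270
  Cl-Cl: 1 × 238 = 238
  Σ(broken) = 5573 kJ
Bonds formed (products):
  C-C: 3 × 355 = 1065
  C-Cl: 1 × 337 = 337
  C-H: 9 × 427 = 3843
  H-Cl: 1 × 416 = 416
  Σ(formed) = 5661 kJ
ΔH = Σ(broken) − Σ(formed) = 5573 − 5661 = −88 kJ

ΔH ≈ −88 kJ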